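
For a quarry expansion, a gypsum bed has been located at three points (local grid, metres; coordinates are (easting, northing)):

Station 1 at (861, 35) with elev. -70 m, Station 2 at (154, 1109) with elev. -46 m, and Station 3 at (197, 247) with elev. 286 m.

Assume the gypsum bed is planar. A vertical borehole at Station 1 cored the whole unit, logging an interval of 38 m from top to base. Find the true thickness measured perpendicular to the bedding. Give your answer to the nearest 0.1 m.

29.8 m

Two edge vectors: Station 1→Station 2 = (-707, 1074, 24), Station 1→Station 3 = (-664, 212, 356).
Normal n = (Station 1→Station 2) × (Station 1→Station 3) = (377256, 235756, 563252).
So ∂z/∂E = −n_x/n_z = −0.66978 and ∂z/∂N = −n_y/n_z = −0.41856.
|∇z| = √(a²+b²) = 0.78981, so dip δ = arctan(0.78981) = 38.30°.
True thickness = vertical thickness × cos δ = 38 × cos 38.30° = 29.8 m.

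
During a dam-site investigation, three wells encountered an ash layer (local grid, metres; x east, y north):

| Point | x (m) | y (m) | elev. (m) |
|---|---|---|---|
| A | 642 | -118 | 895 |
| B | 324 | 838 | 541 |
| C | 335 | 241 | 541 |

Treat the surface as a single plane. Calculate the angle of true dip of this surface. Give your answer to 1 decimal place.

49.7°

Two edge vectors: A→B = (-318, 956, -354), A→C = (-307, 359, -354).
Normal n = (A→B) × (A→C) = (-211338, -3894, 179330).
So ∂z/∂x = −n_x/n_z = 1.17849 and ∂z/∂y = −n_y/n_z = 0.02171.
Gradient magnitude |∇z| = √(a² + b²) = √(1.38883 + 0.00047) = 1.17869.
True dip = arctan(1.17869) = 49.7°, dipping toward W (azimuth ≈ 269°).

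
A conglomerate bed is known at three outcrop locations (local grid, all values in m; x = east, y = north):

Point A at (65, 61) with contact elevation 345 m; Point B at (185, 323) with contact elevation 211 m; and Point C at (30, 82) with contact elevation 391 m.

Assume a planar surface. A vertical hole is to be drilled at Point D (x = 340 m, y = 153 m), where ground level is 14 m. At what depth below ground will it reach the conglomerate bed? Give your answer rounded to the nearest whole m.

12 m

Let the plane be z = a·x + b·y + c.
Point B−Point A: 120a + 262b = −134;  Point C−Point A: −35a + 21b = 46.
Solving gives a = −1.27169, b = 0.07100.
Then c = 345 − a·65 − b·61 = 423.33.
At (340, 153): z_contact = −432.4 + 10.9 + 423.33 = 1.8 m.
Depth below ground = 14 − 1.8 = 12 m.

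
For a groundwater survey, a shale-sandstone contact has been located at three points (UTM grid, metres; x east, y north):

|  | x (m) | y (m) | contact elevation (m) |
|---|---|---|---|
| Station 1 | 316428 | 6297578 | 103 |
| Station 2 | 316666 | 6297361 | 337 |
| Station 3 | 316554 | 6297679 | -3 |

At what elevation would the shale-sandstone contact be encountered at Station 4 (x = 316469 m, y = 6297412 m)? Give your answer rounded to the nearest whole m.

Two edge vectors: Station 1→Station 2 = (238, -217, 234), Station 1→Station 3 = (126, 101, -106).
Normal n = (Station 1→Station 2) × (Station 1→Station 3) = (-632, 54712, 51380).
So ∂z/∂x = −n_x/n_z = 0.01230051 and ∂z/∂y = −n_y/n_z = −1.06485014.
Intercept c from Station 1: 103 − 3892.22 + 6705976.79 = 6702187.57.
At (316469, 6297412): z = 3892.7 − 6705800.0 + 6702187.57 = 280.3 m.

280 m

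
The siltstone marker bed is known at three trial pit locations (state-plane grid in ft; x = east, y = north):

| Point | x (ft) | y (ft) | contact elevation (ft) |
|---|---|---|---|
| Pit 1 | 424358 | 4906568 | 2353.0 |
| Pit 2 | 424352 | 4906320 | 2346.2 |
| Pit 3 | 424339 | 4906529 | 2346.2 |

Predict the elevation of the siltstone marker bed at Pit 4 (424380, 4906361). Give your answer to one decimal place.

Let the plane be z = a·x + b·y + c.
Pit 2−Pit 1: −6a − 248b = −6.8;  Pit 3−Pit 1: −19a − 39b = −6.8.
Solving gives a = 0.317373828, b = 0.019740956.
Then c = 2353 − a·424358 − b·4906568 = −229187.46.
At (424380, 4906361): z = 134687.1 + 96856.3 − 229187.46 = 2355.9 ft.

2355.9 ft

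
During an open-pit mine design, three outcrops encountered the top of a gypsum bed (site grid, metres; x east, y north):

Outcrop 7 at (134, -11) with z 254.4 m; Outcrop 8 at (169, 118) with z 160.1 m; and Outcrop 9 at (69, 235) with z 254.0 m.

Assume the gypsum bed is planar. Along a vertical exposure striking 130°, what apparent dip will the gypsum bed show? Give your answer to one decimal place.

39.0°

Two edge vectors: Outcrop 7→Outcrop 8 = (35, 129, -94.3), Outcrop 7→Outcrop 9 = (-65, 246, -0.4).
Normal n = (Outcrop 7→Outcrop 8) × (Outcrop 7→Outcrop 9) = (23146.2, 6143.5, 16995).
So ∂z/∂x = −n_x/n_z = −1.36194 and ∂z/∂y = −n_y/n_z = −0.36149.
Unit vector along 130° is (sin 130°, cos 130°) = (0.7660, -0.6428).
Slope in that direction = a·(0.7660) + b·(-0.6428) = −0.81095.
Apparent dip = arctan|0.81095| = 39.0° (true dip is 54.6°, so apparent ≤ true as expected).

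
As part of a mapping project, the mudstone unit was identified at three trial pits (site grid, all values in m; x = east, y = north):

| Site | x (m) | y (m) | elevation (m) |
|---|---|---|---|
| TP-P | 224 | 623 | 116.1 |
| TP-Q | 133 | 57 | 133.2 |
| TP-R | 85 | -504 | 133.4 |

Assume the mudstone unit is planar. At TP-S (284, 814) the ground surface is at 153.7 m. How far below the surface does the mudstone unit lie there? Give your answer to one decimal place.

55.0 m

Let the plane be z = a·x + b·y + c.
TP-Q−TP-P: −91a − 566b = 17.1;  TP-R−TP-P: −139a − 1127b = 17.3.
Solving gives a = −0.39693, b = 0.03361.
Then c = 116.1 − a·224 − b·623 = 184.08.
At (284, 814): z_contact = −112.73 + 27.35 + 184.08 = 98.70 m.
Depth below ground = 153.7 − 98.70 = 55.0 m.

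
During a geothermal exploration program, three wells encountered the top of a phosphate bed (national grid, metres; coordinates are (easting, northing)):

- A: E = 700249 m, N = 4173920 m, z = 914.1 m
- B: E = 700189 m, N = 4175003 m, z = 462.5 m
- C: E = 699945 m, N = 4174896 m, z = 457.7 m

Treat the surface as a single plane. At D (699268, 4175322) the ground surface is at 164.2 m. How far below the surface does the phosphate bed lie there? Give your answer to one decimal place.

13.3 m

Let the plane be z = a·E + b·N + c.
B−A: −60a + 1083b = −451.6;  C−A: −304a + 976b = −456.4.
Solving gives a = 0.197728616, b = −0.406035349.
Then c = 914.1 − a·700249 − b·4173920 = 1557213.90.
At (699268, 4175322): z_contact = 138265.29 − 1695328.33 + 1557213.90 = 150.87 m.
Depth below ground = 164.2 − 150.87 = 13.3 m.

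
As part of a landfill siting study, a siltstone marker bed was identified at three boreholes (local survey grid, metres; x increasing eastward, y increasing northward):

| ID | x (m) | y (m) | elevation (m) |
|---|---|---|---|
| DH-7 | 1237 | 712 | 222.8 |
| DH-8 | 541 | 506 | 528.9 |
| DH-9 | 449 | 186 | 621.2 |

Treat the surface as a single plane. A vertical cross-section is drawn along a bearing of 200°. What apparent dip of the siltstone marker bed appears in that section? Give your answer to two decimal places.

16.64°

Let the plane be z = a·x + b·y + c.
DH-8−DH-7: −696a − 206b = 306.1;  DH-9−DH-7: −788a − 526b = 398.4.
Solving gives a = −0.38739, b = −0.17706.
Unit vector along 200° is (sin 200°, cos 200°) = (-0.3420, -0.9397).
Slope in that direction = a·(-0.3420) + b·(-0.9397) = 0.29888.
Apparent dip = arctan|0.29888| = 16.64° (true dip is 23.1°, so apparent ≤ true as expected).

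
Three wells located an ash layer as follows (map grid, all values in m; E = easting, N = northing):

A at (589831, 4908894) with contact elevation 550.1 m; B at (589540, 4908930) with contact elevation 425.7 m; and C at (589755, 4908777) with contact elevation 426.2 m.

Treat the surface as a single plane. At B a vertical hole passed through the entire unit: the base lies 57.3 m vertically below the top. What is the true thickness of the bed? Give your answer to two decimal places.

Let the plane be z = a·E + b·N + c.
B−A: −291a + 36b = −124.4;  C−A: −76a − 117b = −123.9.
Solving gives a = 0.51696, b = 0.72317.
|∇z| = √(a²+b²) = 0.88895, so dip δ = arctan(0.88895) = 41.64°.
True thickness = vertical thickness × cos δ = 57.3 × cos 41.64° = 42.83 m.

42.83 m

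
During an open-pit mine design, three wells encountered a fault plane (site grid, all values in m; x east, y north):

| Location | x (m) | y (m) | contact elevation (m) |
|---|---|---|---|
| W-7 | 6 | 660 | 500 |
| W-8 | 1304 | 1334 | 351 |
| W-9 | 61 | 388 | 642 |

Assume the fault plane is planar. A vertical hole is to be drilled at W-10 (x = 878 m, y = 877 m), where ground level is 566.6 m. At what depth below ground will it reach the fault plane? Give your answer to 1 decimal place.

Let the plane be z = a·x + b·y + c.
W-8−W-7: 1298a + 674b = −149;  W-9−W-7: 55a − 272b = 142.
Solving gives a = 0.141441, b = −0.493459.
Then c = 500 − a·6 − b·660 = 824.83.
At (878, 877): z_contact = 124.19 − 432.76 + 824.83 = 516.26 m.
Depth below ground = 566.6 − 516.26 = 50.3 m.

50.3 m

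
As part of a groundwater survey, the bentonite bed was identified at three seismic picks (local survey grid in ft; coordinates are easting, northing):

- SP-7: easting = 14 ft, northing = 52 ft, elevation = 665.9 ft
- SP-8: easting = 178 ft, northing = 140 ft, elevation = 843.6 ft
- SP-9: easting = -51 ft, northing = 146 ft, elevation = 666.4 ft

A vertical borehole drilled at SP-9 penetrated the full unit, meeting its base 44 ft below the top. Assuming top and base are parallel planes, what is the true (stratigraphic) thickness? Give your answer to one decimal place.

31.7 ft

Two edge vectors: SP-7→SP-8 = (164, 88, 177.7), SP-7→SP-9 = (-65, 94, 0.5).
Normal n = (SP-7→SP-8) × (SP-7→SP-9) = (-16659.8, -11632.5, 21136).
So ∂z/∂easting = −n_x/n_z = 0.78822 and ∂z/∂northing = −n_y/n_z = 0.55036.
|∇z| = √(a²+b²) = 0.96135, so dip δ = arctan(0.96135) = 43.87°.
True thickness = vertical thickness × cos δ = 44 × cos 43.87° = 31.7 ft.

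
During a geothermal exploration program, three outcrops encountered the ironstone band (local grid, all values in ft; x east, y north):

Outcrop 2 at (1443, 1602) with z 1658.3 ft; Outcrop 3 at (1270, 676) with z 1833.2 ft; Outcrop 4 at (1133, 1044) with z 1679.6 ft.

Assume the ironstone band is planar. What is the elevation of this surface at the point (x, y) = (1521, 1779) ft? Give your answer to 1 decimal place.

1643.2 ft

Let the plane be z = a·x + b·y + c.
Outcrop 3−Outcrop 2: −173a − 926b = 174.9;  Outcrop 4−Outcrop 2: −310a − 558b = 21.3.
Solving gives a = 0.408713, b = −0.265235.
Then c = 1658.3 − a·1443 − b·1602 = 1493.43.
At (1521, 1779): z = 621.7 − 471.9 + 1493.43 = 1643.2 ft.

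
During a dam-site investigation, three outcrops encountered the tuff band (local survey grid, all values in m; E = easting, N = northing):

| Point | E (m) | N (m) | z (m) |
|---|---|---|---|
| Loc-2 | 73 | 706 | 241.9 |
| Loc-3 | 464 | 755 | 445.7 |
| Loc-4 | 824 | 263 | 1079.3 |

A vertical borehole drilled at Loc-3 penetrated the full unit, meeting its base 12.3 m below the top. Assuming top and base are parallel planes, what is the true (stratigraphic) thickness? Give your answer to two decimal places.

8.53 m

Two edge vectors: Loc-2→Loc-3 = (391, 49, 203.8), Loc-2→Loc-4 = (751, -443, 837.4).
Normal n = (Loc-2→Loc-3) × (Loc-2→Loc-4) = (131316, -174369.6, -210012).
So ∂z/∂E = −n_x/n_z = 0.62528 and ∂z/∂N = −n_y/n_z = −0.83028.
|∇z| = √(a²+b²) = 1.03940, so dip δ = arctan(1.03940) = 46.11°.
True thickness = vertical thickness × cos δ = 12.3 × cos 46.11° = 8.53 m.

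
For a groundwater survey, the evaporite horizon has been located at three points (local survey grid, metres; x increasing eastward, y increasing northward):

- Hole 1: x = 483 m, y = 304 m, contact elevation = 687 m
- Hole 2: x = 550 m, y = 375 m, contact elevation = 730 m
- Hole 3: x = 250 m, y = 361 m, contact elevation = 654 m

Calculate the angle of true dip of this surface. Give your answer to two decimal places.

24.23°

Two edge vectors: Hole 1→Hole 2 = (67, 71, 43), Hole 1→Hole 3 = (-233, 57, -33).
Normal n = (Hole 1→Hole 2) × (Hole 1→Hole 3) = (-4794, -7808, 20362).
So ∂z/∂x = −n_x/n_z = 0.23544 and ∂z/∂y = −n_y/n_z = 0.38346.
Gradient magnitude |∇z| = √(a² + b²) = √(0.05543 + 0.14704) = 0.44997.
True dip = arctan(0.44997) = 24.23°, dipping toward SSW (azimuth ≈ 212°).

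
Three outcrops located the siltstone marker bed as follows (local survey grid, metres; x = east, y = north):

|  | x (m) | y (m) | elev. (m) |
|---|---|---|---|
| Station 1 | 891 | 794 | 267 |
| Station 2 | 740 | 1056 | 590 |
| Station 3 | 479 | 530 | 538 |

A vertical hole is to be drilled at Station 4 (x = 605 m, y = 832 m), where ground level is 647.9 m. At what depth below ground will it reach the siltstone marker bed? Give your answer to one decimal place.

Two edge vectors: Station 1→Station 2 = (-151, 262, 323), Station 1→Station 3 = (-412, -264, 271).
Normal n = (Station 1→Station 2) × (Station 1→Station 3) = (156274, -92155, 147808).
So ∂z/∂x = −n_x/n_z = −1.057277 and ∂z/∂y = −n_y/n_z = 0.623478.
Intercept c from Station 1: 267 + 942.03 − 495.04 = 713.99.
At (605, 832): z_contact = −639.65 + 518.73 + 713.99 = 593.07 m.
Depth below ground = 647.9 − 593.07 = 54.8 m.

54.8 m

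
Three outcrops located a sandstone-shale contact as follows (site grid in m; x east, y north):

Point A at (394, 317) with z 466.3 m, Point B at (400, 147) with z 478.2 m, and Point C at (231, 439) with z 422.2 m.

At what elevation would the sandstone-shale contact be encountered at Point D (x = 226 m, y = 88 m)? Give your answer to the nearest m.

Let the plane be z = a·x + b·y + c.
Point B−Point A: 6a − 170b = 11.9;  Point C−Point A: −163a + 122b = −44.1.
Solving gives a = 0.22408, b = −0.06209.
Then c = 466.3 − a·394 − b·317 = 397.70.
At (226, 88): z = 50.6 − 5.5 + 397.70 = 442.9 m.

443 m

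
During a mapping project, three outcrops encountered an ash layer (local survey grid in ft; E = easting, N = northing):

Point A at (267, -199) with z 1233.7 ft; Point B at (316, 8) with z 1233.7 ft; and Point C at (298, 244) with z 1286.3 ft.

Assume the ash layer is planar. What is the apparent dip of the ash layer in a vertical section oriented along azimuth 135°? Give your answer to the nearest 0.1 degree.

Two edge vectors: Point A→Point B = (49, 207, 0), Point A→Point C = (31, 443, 52.6).
Normal n = (Point A→Point B) × (Point A→Point C) = (10888.2, -2577.4, 15290).
So ∂z/∂E = −n_x/n_z = −0.71211 and ∂z/∂N = −n_y/n_z = 0.16857.
Unit vector along 135° is (sin 135°, cos 135°) = (0.7071, -0.7071).
Slope in that direction = a·(0.7071) + b·(-0.7071) = −0.62273.
Apparent dip = arctan|0.62273| = 31.9° (true dip is 36.2°, so apparent ≤ true as expected).

31.9°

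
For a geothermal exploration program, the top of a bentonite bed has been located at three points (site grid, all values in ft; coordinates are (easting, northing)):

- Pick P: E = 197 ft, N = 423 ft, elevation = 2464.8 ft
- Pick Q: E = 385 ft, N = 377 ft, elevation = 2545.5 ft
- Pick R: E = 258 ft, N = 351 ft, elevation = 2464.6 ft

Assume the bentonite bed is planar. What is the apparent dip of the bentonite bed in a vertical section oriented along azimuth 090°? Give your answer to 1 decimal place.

28.5°

Let the plane be z = a·E + b·N + c.
Pick Q−Pick P: 188a − 46b = 80.7;  Pick R−Pick P: 61a − 72b = −0.2.
Solving gives a = 0.54237, b = 0.46228.
Unit vector along 090° is (sin 90°, cos 90°) = (1.0000, 0.0000).
Slope in that direction = a·(1.0000) + b·(0.0000) = 0.54237.
Apparent dip = arctan|0.54237| = 28.5° (true dip is 35.5°, so apparent ≤ true as expected).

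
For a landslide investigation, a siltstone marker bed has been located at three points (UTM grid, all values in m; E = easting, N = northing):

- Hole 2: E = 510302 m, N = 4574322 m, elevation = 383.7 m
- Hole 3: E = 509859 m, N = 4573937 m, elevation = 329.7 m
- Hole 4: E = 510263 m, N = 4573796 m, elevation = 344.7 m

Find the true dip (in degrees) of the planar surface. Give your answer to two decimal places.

5.30°

Two edge vectors: Hole 2→Hole 3 = (-443, -385, -54), Hole 2→Hole 4 = (-39, -526, -39).
Normal n = (Hole 2→Hole 3) × (Hole 2→Hole 4) = (-13389, -15171, 218003).
So ∂z/∂E = −n_x/n_z = 0.06142 and ∂z/∂N = −n_y/n_z = 0.06959.
Gradient magnitude |∇z| = √(a² + b²) = √(0.00377 + 0.00484) = 0.09282.
True dip = arctan(0.09282) = 5.30°, dipping toward SW (azimuth ≈ 221°).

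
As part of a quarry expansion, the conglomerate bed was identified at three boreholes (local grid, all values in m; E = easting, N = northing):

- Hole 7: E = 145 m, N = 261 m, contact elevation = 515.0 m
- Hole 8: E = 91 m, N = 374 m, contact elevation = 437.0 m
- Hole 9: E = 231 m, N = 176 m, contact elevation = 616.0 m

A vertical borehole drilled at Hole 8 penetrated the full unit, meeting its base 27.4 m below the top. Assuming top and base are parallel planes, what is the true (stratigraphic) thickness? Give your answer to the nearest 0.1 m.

19.7 m

Two edge vectors: Hole 7→Hole 8 = (-54, 113, -78), Hole 7→Hole 9 = (86, -85, 101).
Normal n = (Hole 7→Hole 8) × (Hole 7→Hole 9) = (4783, -1254, -5128).
So ∂z/∂E = −n_x/n_z = 0.93272 and ∂z/∂N = −n_y/n_z = −0.24454.
|∇z| = √(a²+b²) = 0.96425, so dip δ = arctan(0.96425) = 43.96°.
True thickness = vertical thickness × cos δ = 27.4 × cos 43.96° = 19.7 m.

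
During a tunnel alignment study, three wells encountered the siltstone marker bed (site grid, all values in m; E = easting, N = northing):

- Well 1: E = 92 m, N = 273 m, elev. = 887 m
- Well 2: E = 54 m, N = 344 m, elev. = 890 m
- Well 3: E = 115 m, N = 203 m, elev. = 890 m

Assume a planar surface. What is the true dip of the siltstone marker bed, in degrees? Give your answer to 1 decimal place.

Let the plane be z = a·E + b·N + c.
Well 2−Well 1: −38a + 71b = 3;  Well 3−Well 1: 23a − 70b = 3.
Solving gives a = −0.41188, b = −0.17819.
Gradient magnitude |∇z| = √(a² + b²) = √(0.16964 + 0.03175) = 0.44877.
True dip = arctan(0.44877) = 24.2°, dipping toward ENE (azimuth ≈ 067°).

24.2°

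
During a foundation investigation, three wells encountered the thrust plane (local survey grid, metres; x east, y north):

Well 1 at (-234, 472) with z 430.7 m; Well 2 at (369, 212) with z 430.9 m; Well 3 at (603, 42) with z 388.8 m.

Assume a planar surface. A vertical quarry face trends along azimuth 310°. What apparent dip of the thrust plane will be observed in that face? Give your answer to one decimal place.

Two edge vectors: Well 1→Well 2 = (603, -260, 0.2), Well 1→Well 3 = (837, -430, -41.9).
Normal n = (Well 1→Well 2) × (Well 1→Well 3) = (10980, 25433.1, -41670).
So ∂z/∂x = −n_x/n_z = 0.26350 and ∂z/∂y = −n_y/n_z = 0.61035.
Unit vector along 310° is (sin 310°, cos 310°) = (-0.7660, 0.6428).
Slope in that direction = a·(-0.7660) + b·(0.6428) = 0.19047.
Apparent dip = arctan|0.19047| = 10.8° (true dip is 33.6°, so apparent ≤ true as expected).

10.8°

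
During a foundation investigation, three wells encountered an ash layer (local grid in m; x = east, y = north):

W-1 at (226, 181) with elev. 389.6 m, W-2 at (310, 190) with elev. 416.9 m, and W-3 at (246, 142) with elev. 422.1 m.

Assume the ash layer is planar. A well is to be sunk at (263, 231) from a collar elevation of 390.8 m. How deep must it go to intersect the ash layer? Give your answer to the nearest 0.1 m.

Two edge vectors: W-1→W-2 = (84, 9, 27.3), W-1→W-3 = (20, -39, 32.5).
Normal n = (W-1→W-2) × (W-1→W-3) = (1357.2, -2184, -3456).
So ∂z/∂x = −n_x/n_z = 0.39271 and ∂z/∂y = −n_y/n_z = −0.63194.
Intercept c from W-1: 389.6 − 88.75 + 114.38 = 415.23.
At (263, 231): z_contact = 103.28 − 145.98 + 415.23 = 372.53 m.
Depth below ground = 390.8 − 372.53 = 18.3 m.

18.3 m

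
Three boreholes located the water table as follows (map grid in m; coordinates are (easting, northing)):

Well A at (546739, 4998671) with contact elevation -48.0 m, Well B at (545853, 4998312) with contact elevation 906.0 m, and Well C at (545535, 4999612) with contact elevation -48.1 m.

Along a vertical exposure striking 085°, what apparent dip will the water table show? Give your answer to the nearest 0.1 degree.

38.1°

Let the plane be z = a·E + b·N + c.
Well B−Well A: −886a − 359b = 954;  Well C−Well A: −1204a + 941b = −0.1.
Solving gives a = −0.70909, b = −0.90738.
Unit vector along 085° is (sin 85°, cos 85°) = (0.9962, 0.0872).
Slope in that direction = a·(0.9962) + b·(0.0872) = −0.78547.
Apparent dip = arctan|0.78547| = 38.1° (true dip is 49.0°, so apparent ≤ true as expected).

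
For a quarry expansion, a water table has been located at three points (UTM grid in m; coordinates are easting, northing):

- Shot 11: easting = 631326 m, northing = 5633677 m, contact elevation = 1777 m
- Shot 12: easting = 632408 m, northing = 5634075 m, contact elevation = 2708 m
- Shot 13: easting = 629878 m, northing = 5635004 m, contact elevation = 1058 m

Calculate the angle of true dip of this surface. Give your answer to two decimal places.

38.92°

Two edge vectors: Shot 11→Shot 12 = (1082, 398, 931), Shot 11→Shot 13 = (-1448, 1327, -719).
Normal n = (Shot 11→Shot 12) × (Shot 11→Shot 13) = (-1521599, -570130, 2012118).
So ∂z/∂easting = −n_x/n_z = 0.75622 and ∂z/∂northing = −n_y/n_z = 0.28335.
Gradient magnitude |∇z| = √(a² + b²) = √(0.57187 + 0.08029) = 0.80756.
True dip = arctan(0.80756) = 38.92°, dipping toward WSW (azimuth ≈ 249°).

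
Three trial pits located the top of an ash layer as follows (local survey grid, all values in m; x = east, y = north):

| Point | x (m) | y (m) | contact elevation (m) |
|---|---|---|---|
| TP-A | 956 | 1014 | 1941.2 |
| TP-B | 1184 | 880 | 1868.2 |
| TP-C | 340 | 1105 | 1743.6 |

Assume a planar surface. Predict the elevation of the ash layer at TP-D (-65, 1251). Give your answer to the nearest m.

Two edge vectors: TP-A→TP-B = (228, -134, -73), TP-A→TP-C = (-616, 91, -197.6).
Normal n = (TP-A→TP-B) × (TP-A→TP-C) = (33121.4, 90020.8, -61796).
So ∂z/∂x = −n_x/n_z = 0.53598 and ∂z/∂y = −n_y/n_z = 1.45674.
Intercept c from TP-A: 1941.2 − 512.40 − 1477.14 = −48.33.
At (-65, 1251): z = −34.8 + 1822.4 − 48.33 = 1739.2 m.

1739 m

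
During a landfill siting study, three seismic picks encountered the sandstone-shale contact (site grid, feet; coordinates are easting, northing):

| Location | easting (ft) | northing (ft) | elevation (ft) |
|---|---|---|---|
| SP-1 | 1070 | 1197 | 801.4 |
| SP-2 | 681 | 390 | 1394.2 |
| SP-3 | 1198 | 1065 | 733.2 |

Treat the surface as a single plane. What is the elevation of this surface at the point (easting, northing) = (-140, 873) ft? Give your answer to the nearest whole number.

1948 ft

Two edge vectors: SP-1→SP-2 = (-389, -807, 592.8), SP-1→SP-3 = (128, -132, -68.2).
Normal n = (SP-1→SP-2) × (SP-1→SP-3) = (133287, 49348.6, 154644).
So ∂z/∂easting = −n_x/n_z = −0.86190 and ∂z/∂northing = −n_y/n_z = −0.31911.
Intercept c from SP-1: 801.4 + 922.23 + 381.98 = 2105.60.
At (-140, 873): z = 120.7 − 278.6 + 2105.60 = 1947.7 ft.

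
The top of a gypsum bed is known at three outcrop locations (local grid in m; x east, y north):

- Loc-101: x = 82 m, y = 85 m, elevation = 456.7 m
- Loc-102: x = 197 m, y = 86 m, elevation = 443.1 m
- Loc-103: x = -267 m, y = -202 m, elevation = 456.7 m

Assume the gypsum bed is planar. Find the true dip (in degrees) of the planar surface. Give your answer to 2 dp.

10.66°

Let the plane be z = a·x + b·y + c.
Loc-102−Loc-101: 115a + 1b = −13.6;  Loc-103−Loc-101: −349a − 287b = 0.
Solving gives a = −0.11952, b = 0.14535.
Gradient magnitude |∇z| = √(a² + b²) = √(0.01429 + 0.02113) = 0.18818.
True dip = arctan(0.18818) = 10.66°, dipping toward SE (azimuth ≈ 141°).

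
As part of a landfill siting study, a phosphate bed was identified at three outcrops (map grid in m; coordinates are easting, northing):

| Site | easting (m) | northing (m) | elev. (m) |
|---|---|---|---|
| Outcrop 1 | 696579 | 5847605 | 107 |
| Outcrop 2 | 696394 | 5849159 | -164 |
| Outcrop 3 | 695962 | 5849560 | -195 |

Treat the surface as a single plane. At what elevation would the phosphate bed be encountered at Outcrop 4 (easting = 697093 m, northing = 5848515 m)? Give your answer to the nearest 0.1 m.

-114.7 m

Two edge vectors: Outcrop 1→Outcrop 2 = (-185, 1554, -271), Outcrop 1→Outcrop 3 = (-617, 1955, -302).
Normal n = (Outcrop 1→Outcrop 2) × (Outcrop 1→Outcrop 3) = (60497, 111337, 597143).
So ∂z/∂easting = −n_x/n_z = −0.101310741 and ∂z/∂northing = −n_y/n_z = −0.186449477.
Intercept c from Outcrop 1: 107 + 70570.93 + 1090282.89 = 1160960.83.
At (697093, 5848515): z = −70623.0 − 1090452.6 + 1160960.83 = -114.7 m.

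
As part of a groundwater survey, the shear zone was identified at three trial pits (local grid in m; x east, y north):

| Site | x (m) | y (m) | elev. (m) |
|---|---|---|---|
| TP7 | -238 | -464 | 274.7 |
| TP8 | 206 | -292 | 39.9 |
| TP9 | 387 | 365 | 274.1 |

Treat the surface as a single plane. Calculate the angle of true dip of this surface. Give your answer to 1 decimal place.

Two edge vectors: TP7→TP8 = (444, 172, -234.8), TP7→TP9 = (625, 829, -0.6).
Normal n = (TP7→TP8) × (TP7→TP9) = (194546, -146483.6, 260576).
So ∂z/∂x = −n_x/n_z = −0.74660 and ∂z/∂y = −n_y/n_z = 0.56215.
Gradient magnitude |∇z| = √(a² + b²) = √(0.55741 + 0.31602) = 0.93457.
True dip = arctan(0.93457) = 43.1°, dipping toward SE (azimuth ≈ 127°).

43.1°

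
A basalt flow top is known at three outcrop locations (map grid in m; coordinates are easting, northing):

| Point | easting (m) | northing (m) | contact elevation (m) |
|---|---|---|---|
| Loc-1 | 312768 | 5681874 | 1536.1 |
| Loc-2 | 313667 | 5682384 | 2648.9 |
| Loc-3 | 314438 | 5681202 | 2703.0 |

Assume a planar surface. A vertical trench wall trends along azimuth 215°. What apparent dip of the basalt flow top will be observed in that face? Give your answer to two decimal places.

Two edge vectors: Loc-1→Loc-2 = (899, 510, 1112.8), Loc-1→Loc-3 = (1670, -672, 1166.9).
Normal n = (Loc-1→Loc-2) × (Loc-1→Loc-3) = (1342920.6, 809332.9, -1455828).
So ∂z/∂easting = −n_x/n_z = 0.92244 and ∂z/∂northing = −n_y/n_z = 0.55593.
Unit vector along 215° is (sin 215°, cos 215°) = (-0.5736, -0.8192).
Slope in that direction = a·(-0.5736) + b·(-0.8192) = −0.98448.
Apparent dip = arctan|0.98448| = 44.55° (true dip is 47.1°, so apparent ≤ true as expected).

44.55°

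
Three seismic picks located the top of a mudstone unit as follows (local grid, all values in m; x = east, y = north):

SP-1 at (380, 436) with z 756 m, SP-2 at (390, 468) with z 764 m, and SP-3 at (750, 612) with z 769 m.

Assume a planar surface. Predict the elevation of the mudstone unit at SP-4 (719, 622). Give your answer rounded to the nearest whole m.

775 m

Two edge vectors: SP-1→SP-2 = (10, 32, 8), SP-1→SP-3 = (370, 176, 13).
Normal n = (SP-1→SP-2) × (SP-1→SP-3) = (-992, 2830, -10080).
So ∂z/∂x = −n_x/n_z = −0.09841 and ∂z/∂y = −n_y/n_z = 0.28075.
Intercept c from SP-1: 756 + 37.40 − 122.41 = 670.99.
At (719, 622): z = −70.8 + 174.6 + 670.99 = 774.9 m.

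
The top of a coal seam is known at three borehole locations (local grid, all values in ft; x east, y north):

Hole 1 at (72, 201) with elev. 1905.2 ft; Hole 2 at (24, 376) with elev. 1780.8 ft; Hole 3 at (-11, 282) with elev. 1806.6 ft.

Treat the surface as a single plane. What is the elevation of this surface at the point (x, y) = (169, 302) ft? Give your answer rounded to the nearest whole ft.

Two edge vectors: Hole 1→Hole 2 = (-48, 175, -124.4), Hole 1→Hole 3 = (-83, 81, -98.6).
Normal n = (Hole 1→Hole 2) × (Hole 1→Hole 3) = (-7178.6, 5592.4, 10637).
So ∂z/∂x = −n_x/n_z = 0.67487 and ∂z/∂y = −n_y/n_z = −0.52575.
Intercept c from Hole 1: 1905.2 − 48.59 + 105.68 = 1962.29.
At (169, 302): z = 114.1 − 158.8 + 1962.29 = 1917.6 ft.

1918 ft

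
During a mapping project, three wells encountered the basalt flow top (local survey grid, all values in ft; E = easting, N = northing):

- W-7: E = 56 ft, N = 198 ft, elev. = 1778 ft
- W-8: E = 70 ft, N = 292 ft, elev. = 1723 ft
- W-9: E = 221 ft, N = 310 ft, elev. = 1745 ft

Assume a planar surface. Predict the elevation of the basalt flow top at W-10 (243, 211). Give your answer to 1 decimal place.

1811.0 ft

Let the plane be z = a·E + b·N + c.
W-8−W-7: 14a + 94b = −55;  W-9−W-7: 165a + 112b = −33.
Solving gives a = 0.21934, b = −0.61777.
Then c = 1778 − a·56 − b·198 = 1888.04.
At (243, 211): z = 53.3 − 130.4 + 1888.04 = 1811.0 ft.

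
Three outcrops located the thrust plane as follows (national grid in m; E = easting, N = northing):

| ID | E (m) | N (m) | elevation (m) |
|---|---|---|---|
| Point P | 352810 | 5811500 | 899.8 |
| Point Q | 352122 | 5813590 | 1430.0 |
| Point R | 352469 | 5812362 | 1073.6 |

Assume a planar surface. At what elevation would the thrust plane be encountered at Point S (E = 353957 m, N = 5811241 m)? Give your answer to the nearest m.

Two edge vectors: Point P→Point Q = (-688, 2090, 530.2), Point P→Point R = (-341, 862, 173.8).
Normal n = (Point P→Point Q) × (Point P→Point R) = (-93790.4, -61223.8, 119634).
So ∂z/∂E = −n_x/n_z = 0.78397780 and ∂z/∂N = −n_y/n_z = 0.51175920.
Intercept c from Point P: 899.8 − 276595.21 − 2974088.58 = −3249783.99.
At (353957, 5811241): z = 277494.4 + 2973956.0 − 3249783.99 = 1666.5 m.

1666 m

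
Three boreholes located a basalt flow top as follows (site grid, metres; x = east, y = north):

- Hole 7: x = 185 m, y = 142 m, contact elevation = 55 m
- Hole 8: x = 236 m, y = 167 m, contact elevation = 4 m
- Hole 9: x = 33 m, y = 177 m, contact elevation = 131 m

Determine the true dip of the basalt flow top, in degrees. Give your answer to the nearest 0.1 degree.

Two edge vectors: Hole 7→Hole 8 = (51, 25, -51), Hole 7→Hole 9 = (-152, 35, 76).
Normal n = (Hole 7→Hole 8) × (Hole 7→Hole 9) = (3685, 3876, 5585).
So ∂z/∂x = −n_x/n_z = −0.65980 and ∂z/∂y = −n_y/n_z = −0.69400.
Gradient magnitude |∇z| = √(a² + b²) = √(0.43534 + 0.48164) = 0.95759.
True dip = arctan(0.95759) = 43.8°, dipping toward NE (azimuth ≈ 044°).

43.8°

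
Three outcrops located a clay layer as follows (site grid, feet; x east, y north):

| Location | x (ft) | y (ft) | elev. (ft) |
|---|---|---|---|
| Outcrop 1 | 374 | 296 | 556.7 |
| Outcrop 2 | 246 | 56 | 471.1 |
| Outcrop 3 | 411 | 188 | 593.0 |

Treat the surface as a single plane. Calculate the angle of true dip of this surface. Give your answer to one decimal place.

38.4°

Two edge vectors: Outcrop 1→Outcrop 2 = (-128, -240, -85.6), Outcrop 1→Outcrop 3 = (37, -108, 36.3).
Normal n = (Outcrop 1→Outcrop 2) × (Outcrop 1→Outcrop 3) = (-17956.8, 1479.2, 22704).
So ∂z/∂x = −n_x/n_z = 0.79091 and ∂z/∂y = −n_y/n_z = −0.06515.
Gradient magnitude |∇z| = √(a² + b²) = √(0.62554 + 0.00424) = 0.79359.
True dip = arctan(0.79359) = 38.4°, dipping toward W (azimuth ≈ 275°).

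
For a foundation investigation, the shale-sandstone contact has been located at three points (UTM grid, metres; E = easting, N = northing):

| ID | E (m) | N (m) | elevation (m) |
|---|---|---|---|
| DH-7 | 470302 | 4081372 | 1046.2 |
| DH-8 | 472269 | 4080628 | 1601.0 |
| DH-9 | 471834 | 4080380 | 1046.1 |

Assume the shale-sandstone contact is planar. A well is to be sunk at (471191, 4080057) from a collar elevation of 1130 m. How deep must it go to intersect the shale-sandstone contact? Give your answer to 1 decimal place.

858.5 m

Two edge vectors: DH-7→DH-8 = (1967, -744, 554.8), DH-7→DH-9 = (1532, -992, -0.1).
Normal n = (DH-7→DH-8) × (DH-7→DH-9) = (550436, 850150.3, -811456).
So ∂z/∂E = −n_x/n_z = 0.678331296 and ∂z/∂N = −n_y/n_z = 1.047685025.
Intercept c from DH-7: 1046.2 − 319020.57 − 4275992.33 = −4593966.69.
At (471191, 4080057): z_contact = 319623.60 + 4274614.62 − 4593966.69 = 271.53 m.
Depth below ground = 1130 − 271.53 = 858.5 m.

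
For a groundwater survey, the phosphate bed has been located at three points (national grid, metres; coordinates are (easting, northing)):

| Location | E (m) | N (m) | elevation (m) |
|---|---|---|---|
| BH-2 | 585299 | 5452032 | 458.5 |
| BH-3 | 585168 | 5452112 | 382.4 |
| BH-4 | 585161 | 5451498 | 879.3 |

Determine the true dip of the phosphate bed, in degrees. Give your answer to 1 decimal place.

39.2°

Two edge vectors: BH-2→BH-3 = (-131, 80, -76.1), BH-2→BH-4 = (-138, -534, 420.8).
Normal n = (BH-2→BH-3) × (BH-2→BH-4) = (-6973.4, 65626.6, 80994).
So ∂z/∂E = −n_x/n_z = 0.08610 and ∂z/∂N = −n_y/n_z = −0.81026.
Gradient magnitude |∇z| = √(a² + b²) = √(0.00741 + 0.65653) = 0.81483.
True dip = arctan(0.81483) = 39.2°, dipping toward N (azimuth ≈ 354°).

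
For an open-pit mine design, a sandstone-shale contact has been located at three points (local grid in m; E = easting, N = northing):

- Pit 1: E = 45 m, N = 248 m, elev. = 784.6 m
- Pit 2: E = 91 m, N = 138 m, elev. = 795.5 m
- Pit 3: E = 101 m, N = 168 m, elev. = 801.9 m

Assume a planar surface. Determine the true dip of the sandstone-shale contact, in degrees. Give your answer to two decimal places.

22.90°

Two edge vectors: Pit 1→Pit 2 = (46, -110, 10.9), Pit 1→Pit 3 = (56, -80, 17.3).
Normal n = (Pit 1→Pit 2) × (Pit 1→Pit 3) = (-1031, -185.4, 2480).
So ∂z/∂E = −n_x/n_z = 0.41573 and ∂z/∂N = −n_y/n_z = 0.07476.
Gradient magnitude |∇z| = √(a² + b²) = √(0.17283 + 0.00559) = 0.42239.
True dip = arctan(0.42239) = 22.90°, dipping toward W (azimuth ≈ 260°).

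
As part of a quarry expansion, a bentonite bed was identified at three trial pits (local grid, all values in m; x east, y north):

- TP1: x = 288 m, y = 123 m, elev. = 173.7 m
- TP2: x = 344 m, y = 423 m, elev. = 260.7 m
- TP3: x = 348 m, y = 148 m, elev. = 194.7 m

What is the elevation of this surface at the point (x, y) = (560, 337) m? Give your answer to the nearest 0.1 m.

Two edge vectors: TP1→TP2 = (56, 300, 87), TP1→TP3 = (60, 25, 21).
Normal n = (TP1→TP2) × (TP1→TP3) = (4125, 4044, -16600).
So ∂z/∂x = −n_x/n_z = 0.24849 and ∂z/∂y = −n_y/n_z = 0.24361.
Intercept c from TP1: 173.7 − 71.57 − 29.96 = 72.17.
At (560, 337): z = 139.2 + 82.1 + 72.17 = 293.4 m.

293.4 m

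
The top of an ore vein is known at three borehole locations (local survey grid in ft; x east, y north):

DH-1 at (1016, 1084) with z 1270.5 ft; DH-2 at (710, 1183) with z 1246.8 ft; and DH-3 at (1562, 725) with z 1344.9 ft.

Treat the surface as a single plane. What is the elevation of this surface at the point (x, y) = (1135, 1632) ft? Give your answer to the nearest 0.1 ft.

1176.4 ft

Two edge vectors: DH-1→DH-2 = (-306, 99, -23.7), DH-1→DH-3 = (546, -359, 74.4).
Normal n = (DH-1→DH-2) × (DH-1→DH-3) = (-1142.7, 9826.2, 55800).
So ∂z/∂x = −n_x/n_z = 0.020478 and ∂z/∂y = −n_y/n_z = −0.176097.
Intercept c from DH-1: 1270.5 − 20.81 + 190.89 = 1440.58.
At (1135, 1632): z = 23.2 − 287.4 + 1440.58 = 1176.4 ft.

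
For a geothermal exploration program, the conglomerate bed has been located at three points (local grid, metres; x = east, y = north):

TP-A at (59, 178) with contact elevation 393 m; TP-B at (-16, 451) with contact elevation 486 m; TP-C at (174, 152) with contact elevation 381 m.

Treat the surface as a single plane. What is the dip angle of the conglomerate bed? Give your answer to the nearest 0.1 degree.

Two edge vectors: TP-A→TP-B = (-75, 273, 93), TP-A→TP-C = (115, -26, -12).
Normal n = (TP-A→TP-B) × (TP-A→TP-C) = (-858, 9795, -29445).
So ∂z/∂x = −n_x/n_z = −0.02914 and ∂z/∂y = −n_y/n_z = 0.33265.
Gradient magnitude |∇z| = √(a² + b²) = √(0.00085 + 0.11066) = 0.33393.
True dip = arctan(0.33393) = 18.5°, dipping toward S (azimuth ≈ 175°).

18.5°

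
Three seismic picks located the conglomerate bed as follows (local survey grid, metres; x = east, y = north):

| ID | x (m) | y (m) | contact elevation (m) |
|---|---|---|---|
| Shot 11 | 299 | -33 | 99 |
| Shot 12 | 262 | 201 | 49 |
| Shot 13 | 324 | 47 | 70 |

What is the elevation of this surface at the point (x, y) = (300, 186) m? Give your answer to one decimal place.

40.9 m

Two edge vectors: Shot 11→Shot 12 = (-37, 234, -50), Shot 11→Shot 13 = (25, 80, -29).
Normal n = (Shot 11→Shot 12) × (Shot 11→Shot 13) = (-2786, -2323, -8810).
So ∂z/∂x = −n_x/n_z = −0.31623 and ∂z/∂y = −n_y/n_z = −0.26368.
Intercept c from Shot 11: 99 + 94.55 − 8.70 = 184.85.
At (300, 186): z = −94.9 − 49.0 + 184.85 = 40.9 m.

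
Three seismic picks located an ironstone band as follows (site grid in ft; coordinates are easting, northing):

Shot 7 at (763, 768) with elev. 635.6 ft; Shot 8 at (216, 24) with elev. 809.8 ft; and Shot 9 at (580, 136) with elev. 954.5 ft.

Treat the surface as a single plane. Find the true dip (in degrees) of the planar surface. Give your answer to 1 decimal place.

42.4°

Let the plane be z = a·easting + b·northing + c.
Shot 8−Shot 7: −547a − 744b = 174.2;  Shot 9−Shot 7: −183a − 632b = 318.9.
Solving gives a = 0.60685, b = −0.68031.
Gradient magnitude |∇z| = √(a² + b²) = √(0.36827 + 0.46282) = 0.91164.
True dip = arctan(0.91164) = 42.4°, dipping toward NW (azimuth ≈ 318°).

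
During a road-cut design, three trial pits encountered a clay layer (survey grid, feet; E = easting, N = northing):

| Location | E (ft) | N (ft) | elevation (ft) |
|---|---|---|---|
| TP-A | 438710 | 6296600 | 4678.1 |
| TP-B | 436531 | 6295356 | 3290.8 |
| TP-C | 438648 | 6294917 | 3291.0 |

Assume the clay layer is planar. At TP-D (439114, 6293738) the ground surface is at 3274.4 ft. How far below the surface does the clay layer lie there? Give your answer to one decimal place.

Let the plane be z = a·E + b·N + c.
TP-B−TP-A: −2179a − 1244b = −1387.3;  TP-C−TP-A: −62a − 1683b = −1387.1.
Solving gives a = 0.169707969, b = 0.817931138.
Then c = 4678.1 − a·438710 − b·6296600 = −5219959.69.
At (439114, 6293738): z_contact = 74521.14 + 5147844.29 − 5219959.69 = 2405.74 ft.
Depth below ground = 3274.4 − 2405.74 = 868.7 ft.

868.7 ft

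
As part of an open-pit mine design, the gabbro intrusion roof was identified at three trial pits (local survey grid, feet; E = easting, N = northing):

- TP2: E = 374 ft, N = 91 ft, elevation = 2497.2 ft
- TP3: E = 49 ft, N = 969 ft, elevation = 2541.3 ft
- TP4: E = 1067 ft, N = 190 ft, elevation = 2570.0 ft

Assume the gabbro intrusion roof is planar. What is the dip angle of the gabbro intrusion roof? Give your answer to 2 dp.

Two edge vectors: TP2→TP3 = (-325, 878, 44.1), TP2→TP4 = (693, 99, 72.8).
Normal n = (TP2→TP3) × (TP2→TP4) = (59552.5, 54221.3, -640629).
So ∂z/∂E = −n_x/n_z = 0.09296 and ∂z/∂N = −n_y/n_z = 0.08464.
Gradient magnitude |∇z| = √(a² + b²) = √(0.00864 + 0.00716) = 0.12572.
True dip = arctan(0.12572) = 7.17°, dipping toward SW (azimuth ≈ 228°).

7.17°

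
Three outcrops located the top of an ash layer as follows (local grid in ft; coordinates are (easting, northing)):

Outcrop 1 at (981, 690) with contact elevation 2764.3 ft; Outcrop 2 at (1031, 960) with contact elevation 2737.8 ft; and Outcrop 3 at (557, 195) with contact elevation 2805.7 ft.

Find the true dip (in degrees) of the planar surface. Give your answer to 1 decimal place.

6.0°

Two edge vectors: Outcrop 1→Outcrop 2 = (50, 270, -26.5), Outcrop 1→Outcrop 3 = (-424, -495, 41.4).
Normal n = (Outcrop 1→Outcrop 2) × (Outcrop 1→Outcrop 3) = (-1939.5, 9166, 89730).
So ∂z/∂E = −n_x/n_z = 0.02161 and ∂z/∂N = −n_y/n_z = −0.10215.
Gradient magnitude |∇z| = √(a² + b²) = √(0.00047 + 0.01043) = 0.10441.
True dip = arctan(0.10441) = 6.0°, dipping toward NNW (azimuth ≈ 348°).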